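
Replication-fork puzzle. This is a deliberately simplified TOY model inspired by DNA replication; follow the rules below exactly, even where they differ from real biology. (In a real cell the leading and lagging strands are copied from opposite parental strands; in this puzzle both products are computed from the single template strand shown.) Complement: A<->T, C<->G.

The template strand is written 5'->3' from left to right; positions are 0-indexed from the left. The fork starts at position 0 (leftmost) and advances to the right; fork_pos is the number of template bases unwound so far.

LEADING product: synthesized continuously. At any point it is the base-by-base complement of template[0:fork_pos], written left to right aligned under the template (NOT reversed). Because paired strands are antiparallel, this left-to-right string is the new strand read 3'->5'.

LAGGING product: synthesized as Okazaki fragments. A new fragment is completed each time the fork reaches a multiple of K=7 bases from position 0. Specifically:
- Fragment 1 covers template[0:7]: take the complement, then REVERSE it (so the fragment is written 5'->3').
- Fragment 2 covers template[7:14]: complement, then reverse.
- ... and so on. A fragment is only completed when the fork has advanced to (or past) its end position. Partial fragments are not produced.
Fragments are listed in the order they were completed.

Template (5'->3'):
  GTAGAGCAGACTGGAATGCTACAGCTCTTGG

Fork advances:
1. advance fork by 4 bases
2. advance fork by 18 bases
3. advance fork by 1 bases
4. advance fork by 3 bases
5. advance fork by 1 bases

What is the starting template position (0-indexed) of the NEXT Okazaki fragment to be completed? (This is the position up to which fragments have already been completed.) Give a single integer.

Step 1: advance 4 -> fork_pos = 0 + 4 = 4. Next multiple of 7 is 7 (not reached); still 0 fragment(s).
Step 2: advance 18 -> fork_pos = 4 + 18 = 22. Reached multiple(s) of 7: 7, 14, 21 -> fragments 1-3 completed (3 total).
Step 3: advance 1 -> fork_pos = 22 + 1 = 23. Next multiple of 7 is 28 (not reached); still 3 fragment(s).
Step 4: advance 3 -> fork_pos = 23 + 3 = 26. Next multiple of 7 is 28 (not reached); still 3 fragment(s).
Step 5: advance 1 -> fork_pos = 26 + 1 = 27. Next multiple of 7 is 28 (not reached); still 3 fragment(s).
3 fragment(s) completed, covering template[0:21] (3 x 7 = 21). The next fragment, fragment 4, covers template[21:28], so it starts at position 21.

Answer: 21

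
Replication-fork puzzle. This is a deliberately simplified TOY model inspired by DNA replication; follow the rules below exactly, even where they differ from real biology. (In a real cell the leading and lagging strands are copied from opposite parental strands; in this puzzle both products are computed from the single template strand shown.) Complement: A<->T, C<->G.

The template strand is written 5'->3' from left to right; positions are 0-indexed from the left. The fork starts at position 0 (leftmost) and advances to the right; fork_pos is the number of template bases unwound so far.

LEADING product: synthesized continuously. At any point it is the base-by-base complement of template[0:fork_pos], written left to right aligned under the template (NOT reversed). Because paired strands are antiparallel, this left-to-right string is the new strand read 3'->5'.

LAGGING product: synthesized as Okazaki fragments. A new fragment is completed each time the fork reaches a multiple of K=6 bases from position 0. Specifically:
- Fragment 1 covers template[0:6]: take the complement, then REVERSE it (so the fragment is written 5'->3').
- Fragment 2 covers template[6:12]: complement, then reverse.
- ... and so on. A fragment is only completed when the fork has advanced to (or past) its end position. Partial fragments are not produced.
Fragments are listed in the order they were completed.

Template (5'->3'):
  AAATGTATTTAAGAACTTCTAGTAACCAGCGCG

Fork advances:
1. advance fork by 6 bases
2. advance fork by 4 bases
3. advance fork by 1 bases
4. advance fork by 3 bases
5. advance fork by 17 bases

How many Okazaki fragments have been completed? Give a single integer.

Step 1: advance 6 -> fork_pos = 0 + 6 = 6. Reached multiple(s) of 6: 6 -> fragment 1 completed (1 total).
Step 2: advance 4 -> fork_pos = 6 + 4 = 10. Next multiple of 6 is 12 (not reached); still 1 fragment(s).
Step 3: advance 1 -> fork_pos = 10 + 1 = 11. Next multiple of 6 is 12 (not reached); still 1 fragment(s).
Step 4: advance 3 -> fork_pos = 11 + 3 = 14. Reached multiple(s) of 6: 12 -> fragment 2 completed (2 total).
Step 5: advance 17 -> fork_pos = 14 + 17 = 31. Reached multiple(s) of 6: 18, 24, 30 -> fragments 3-5 completed (5 total).
Check: final fork_pos = 31; the multiples of 6 that are <= 31 are 6..30 -> 31 // 6 = 5 completed fragment(s).

Answer: 5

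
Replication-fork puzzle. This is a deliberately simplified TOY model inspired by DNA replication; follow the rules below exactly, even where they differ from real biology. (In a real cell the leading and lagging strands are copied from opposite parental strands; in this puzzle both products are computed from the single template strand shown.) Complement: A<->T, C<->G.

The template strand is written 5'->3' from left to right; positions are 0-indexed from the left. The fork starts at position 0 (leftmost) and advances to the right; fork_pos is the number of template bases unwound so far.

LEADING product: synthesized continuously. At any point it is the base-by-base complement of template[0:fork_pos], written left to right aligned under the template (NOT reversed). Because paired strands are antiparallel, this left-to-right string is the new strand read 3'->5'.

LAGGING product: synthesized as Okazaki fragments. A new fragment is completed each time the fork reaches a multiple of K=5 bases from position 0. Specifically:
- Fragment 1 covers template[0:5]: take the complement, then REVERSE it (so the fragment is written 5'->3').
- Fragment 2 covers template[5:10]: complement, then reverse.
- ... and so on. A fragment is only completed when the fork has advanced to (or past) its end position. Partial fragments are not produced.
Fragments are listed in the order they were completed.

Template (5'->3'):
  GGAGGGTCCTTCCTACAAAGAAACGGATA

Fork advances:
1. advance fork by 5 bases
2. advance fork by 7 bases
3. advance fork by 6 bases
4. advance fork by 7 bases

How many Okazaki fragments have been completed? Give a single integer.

Step 1: advance 5 -> fork_pos = 0 + 5 = 5. Reached multiple(s) of 5: 5 -> fragment 1 completed (1 total).
Step 2: advance 7 -> fork_pos = 5 + 7 = 12. Reached multiple(s) of 5: 10 -> fragment 2 completed (2 total).
Step 3: advance 6 -> fork_pos = 12 + 6 = 18. Reached multiple(s) of 5: 15 -> fragment 3 completed (3 total).
Step 4: advance 7 -> fork_pos = 18 + 7 = 25. Reached multiple(s) of 5: 20, 25 -> fragments 4-5 completed (5 total).
Check: final fork_pos = 25; the multiples of 5 that are <= 25 are 5..25 -> 25 // 5 = 5 completed fragment(s).

Answer: 5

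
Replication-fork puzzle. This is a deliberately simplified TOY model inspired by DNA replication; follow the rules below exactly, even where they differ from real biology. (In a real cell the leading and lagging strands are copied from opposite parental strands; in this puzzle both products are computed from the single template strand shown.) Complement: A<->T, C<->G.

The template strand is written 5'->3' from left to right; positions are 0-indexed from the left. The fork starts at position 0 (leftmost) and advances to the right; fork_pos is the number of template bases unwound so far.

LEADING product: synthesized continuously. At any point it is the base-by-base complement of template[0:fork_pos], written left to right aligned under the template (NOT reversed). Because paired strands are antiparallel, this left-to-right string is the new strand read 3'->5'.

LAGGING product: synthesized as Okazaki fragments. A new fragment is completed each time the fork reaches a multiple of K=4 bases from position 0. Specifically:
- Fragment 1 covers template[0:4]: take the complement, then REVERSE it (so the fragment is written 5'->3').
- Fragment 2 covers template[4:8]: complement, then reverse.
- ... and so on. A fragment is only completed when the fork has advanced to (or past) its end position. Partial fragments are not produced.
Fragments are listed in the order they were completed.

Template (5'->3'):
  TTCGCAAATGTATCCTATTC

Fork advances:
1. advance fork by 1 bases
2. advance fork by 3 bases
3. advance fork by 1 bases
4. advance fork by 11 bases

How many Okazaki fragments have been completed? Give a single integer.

Answer: 4

Derivation:
Step 1: advance 1 -> fork_pos = 0 + 1 = 1. Next multiple of 4 is 4 (not reached); still 0 fragment(s).
Step 2: advance 3 -> fork_pos = 1 + 3 = 4. Reached multiple(s) of 4: 4 -> fragment 1 completed (1 total).
Step 3: advance 1 -> fork_pos = 4 + 1 = 5. Next multiple of 4 is 8 (not reached); still 1 fragment(s).
Step 4: advance 11 -> fork_pos = 5 + 11 = 16. Reached multiple(s) of 4: 8, 12, 16 -> fragments 2-4 completed (4 total).
Check: final fork_pos = 16; the multiples of 4 that are <= 16 are 4..16 -> 16 // 4 = 4 completed fragment(s).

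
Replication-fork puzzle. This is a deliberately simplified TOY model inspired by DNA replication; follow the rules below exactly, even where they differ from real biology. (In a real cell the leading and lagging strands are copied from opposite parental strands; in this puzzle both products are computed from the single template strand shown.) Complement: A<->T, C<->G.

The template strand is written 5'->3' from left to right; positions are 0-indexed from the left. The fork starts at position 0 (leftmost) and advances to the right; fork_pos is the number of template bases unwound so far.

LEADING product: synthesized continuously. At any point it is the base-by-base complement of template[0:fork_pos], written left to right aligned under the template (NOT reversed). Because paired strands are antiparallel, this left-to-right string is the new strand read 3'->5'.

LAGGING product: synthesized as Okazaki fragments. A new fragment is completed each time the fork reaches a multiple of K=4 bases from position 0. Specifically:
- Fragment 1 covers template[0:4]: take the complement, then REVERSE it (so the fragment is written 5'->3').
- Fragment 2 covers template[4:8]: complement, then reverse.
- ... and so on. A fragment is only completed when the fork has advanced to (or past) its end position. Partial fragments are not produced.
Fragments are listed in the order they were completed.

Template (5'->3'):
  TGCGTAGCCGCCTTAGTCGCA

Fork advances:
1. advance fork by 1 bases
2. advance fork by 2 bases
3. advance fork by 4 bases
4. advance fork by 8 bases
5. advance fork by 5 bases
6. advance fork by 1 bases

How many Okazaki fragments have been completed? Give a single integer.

Answer: 5

Derivation:
Step 1: advance 1 -> fork_pos = 0 + 1 = 1. Next multiple of 4 is 4 (not reached); still 0 fragment(s).
Step 2: advance 2 -> fork_pos = 1 + 2 = 3. Next multiple of 4 is 4 (not reached); still 0 fragment(s).
Step 3: advance 4 -> fork_pos = 3 + 4 = 7. Reached multiple(s) of 4: 4 -> fragment 1 completed (1 total).
Step 4: advance 8 -> fork_pos = 7 + 8 = 15. Reached multiple(s) of 4: 8, 12 -> fragments 2-3 completed (3 total).
Step 5: advance 5 -> fork_pos = 15 + 5 = 20. Reached multiple(s) of 4: 16, 20 -> fragments 4-5 completed (5 total).
Step 6: advance 1 -> fork_pos = 20 + 1 = 21. Next multiple of 4 is 24 (not reached); still 5 fragment(s).
Check: final fork_pos = 21; the multiples of 4 that are <= 21 are 4..20 -> 21 // 4 = 5 completed fragment(s).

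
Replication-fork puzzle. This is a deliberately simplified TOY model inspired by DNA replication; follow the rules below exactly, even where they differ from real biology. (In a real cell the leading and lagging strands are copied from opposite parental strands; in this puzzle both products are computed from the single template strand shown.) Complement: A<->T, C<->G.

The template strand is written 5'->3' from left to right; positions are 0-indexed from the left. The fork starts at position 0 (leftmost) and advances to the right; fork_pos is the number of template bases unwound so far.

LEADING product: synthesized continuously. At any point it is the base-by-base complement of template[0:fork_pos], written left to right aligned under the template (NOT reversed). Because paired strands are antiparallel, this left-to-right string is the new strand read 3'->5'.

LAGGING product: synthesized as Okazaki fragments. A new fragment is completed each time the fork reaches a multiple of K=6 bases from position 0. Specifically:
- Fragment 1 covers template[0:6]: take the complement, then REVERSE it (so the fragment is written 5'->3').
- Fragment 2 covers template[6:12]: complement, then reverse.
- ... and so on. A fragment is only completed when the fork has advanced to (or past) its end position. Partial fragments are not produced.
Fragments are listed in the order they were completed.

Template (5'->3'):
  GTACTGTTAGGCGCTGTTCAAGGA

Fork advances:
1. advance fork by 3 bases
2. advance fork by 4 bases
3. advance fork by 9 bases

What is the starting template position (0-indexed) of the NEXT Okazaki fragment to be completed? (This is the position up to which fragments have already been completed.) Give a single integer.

Step 1: advance 3 -> fork_pos = 0 + 3 = 3. Next multiple of 6 is 6 (not reached); still 0 fragment(s).
Step 2: advance 4 -> fork_pos = 3 + 4 = 7. Reached multiple(s) of 6: 6 -> fragment 1 completed (1 total).
Step 3: advance 9 -> fork_pos = 7 + 9 = 16. Reached multiple(s) of 6: 12 -> fragment 2 completed (2 total).
2 fragment(s) completed, covering template[0:12] (2 x 6 = 12). The next fragment, fragment 3, covers template[12:18], so it starts at position 12.

Answer: 12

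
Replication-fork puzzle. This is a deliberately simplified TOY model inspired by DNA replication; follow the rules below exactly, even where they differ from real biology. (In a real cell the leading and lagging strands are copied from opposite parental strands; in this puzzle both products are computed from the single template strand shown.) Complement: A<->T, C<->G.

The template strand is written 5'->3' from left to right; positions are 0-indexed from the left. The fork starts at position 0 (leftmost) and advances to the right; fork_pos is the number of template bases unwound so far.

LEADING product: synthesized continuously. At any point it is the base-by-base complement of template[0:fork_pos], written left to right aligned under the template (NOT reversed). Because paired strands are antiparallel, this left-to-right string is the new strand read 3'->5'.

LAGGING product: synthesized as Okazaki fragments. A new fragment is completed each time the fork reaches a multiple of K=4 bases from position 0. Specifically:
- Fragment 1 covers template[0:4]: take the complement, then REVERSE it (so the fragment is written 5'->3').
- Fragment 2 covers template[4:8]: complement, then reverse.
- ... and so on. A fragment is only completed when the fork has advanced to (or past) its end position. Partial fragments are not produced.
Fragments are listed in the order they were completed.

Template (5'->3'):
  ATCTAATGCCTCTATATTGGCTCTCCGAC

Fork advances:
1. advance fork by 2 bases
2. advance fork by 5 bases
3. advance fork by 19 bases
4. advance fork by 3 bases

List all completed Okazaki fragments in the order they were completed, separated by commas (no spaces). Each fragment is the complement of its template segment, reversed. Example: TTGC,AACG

Answer: AGAT,CATT,GAGG,TATA,CCAA,AGAG,TCGG

Derivation:
Step 1: advance 2 -> fork_pos = 0 + 2 = 2. Next multiple of 4 is 4 (not reached); still 0 fragment(s).
Step 2: advance 5 -> fork_pos = 2 + 5 = 7. Reached multiple(s) of 4: 4 -> fragment 1 completed (1 total).
Step 3: advance 19 -> fork_pos = 7 + 19 = 26. Reached multiple(s) of 4: 8, 12, 16, 20, 24 -> fragments 2-6 completed (6 total).
Step 4: advance 3 -> fork_pos = 26 + 3 = 29. Reached multiple(s) of 4: 28 -> fragment 7 completed (7 total).
Final fork_pos = 29, so 7 fragment(s) are complete. Build each: template segment -> complement -> reverse.
Fragment 1: template[0:4] = ATCT -> complement TAGA -> reversed AGAT
Fragment 2: template[4:8] = AATG -> complement TTAC -> reversed CATT
Fragment 3: template[8:12] = CCTC -> complement GGAG -> reversed GAGG
Fragment 4: template[12:16] = TATA -> complement ATAT -> reversed TATA
Fragment 5: template[16:20] = TTGG -> complement AACC -> reversed CCAA
Fragment 6: template[20:24] = CTCT -> complement GAGA -> reversed AGAG
Fragment 7: template[24:28] = CCGA -> complement GGCT -> reversed TCGG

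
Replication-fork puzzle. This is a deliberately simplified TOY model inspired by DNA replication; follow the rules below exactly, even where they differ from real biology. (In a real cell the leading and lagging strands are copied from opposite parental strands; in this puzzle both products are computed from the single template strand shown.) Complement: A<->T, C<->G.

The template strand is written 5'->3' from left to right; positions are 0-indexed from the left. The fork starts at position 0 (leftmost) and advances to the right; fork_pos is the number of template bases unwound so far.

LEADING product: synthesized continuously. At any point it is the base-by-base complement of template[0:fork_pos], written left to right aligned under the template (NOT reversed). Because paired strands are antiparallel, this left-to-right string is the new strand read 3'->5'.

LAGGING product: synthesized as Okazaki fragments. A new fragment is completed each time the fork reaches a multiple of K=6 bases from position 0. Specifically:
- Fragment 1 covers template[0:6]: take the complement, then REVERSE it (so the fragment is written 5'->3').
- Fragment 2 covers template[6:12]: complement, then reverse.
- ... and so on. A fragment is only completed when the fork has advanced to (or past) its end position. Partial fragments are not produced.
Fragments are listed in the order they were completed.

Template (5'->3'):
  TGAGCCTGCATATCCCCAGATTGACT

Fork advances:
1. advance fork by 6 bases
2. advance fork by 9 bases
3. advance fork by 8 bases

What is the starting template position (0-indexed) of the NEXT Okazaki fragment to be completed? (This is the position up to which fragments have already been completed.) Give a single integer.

Answer: 18

Derivation:
Step 1: advance 6 -> fork_pos = 0 + 6 = 6. Reached multiple(s) of 6: 6 -> fragment 1 completed (1 total).
Step 2: advance 9 -> fork_pos = 6 + 9 = 15. Reached multiple(s) of 6: 12 -> fragment 2 completed (2 total).
Step 3: advance 8 -> fork_pos = 15 + 8 = 23. Reached multiple(s) of 6: 18 -> fragment 3 completed (3 total).
3 fragment(s) completed, covering template[0:18] (3 x 6 = 18). The next fragment, fragment 4, covers template[18:24], so it starts at position 18.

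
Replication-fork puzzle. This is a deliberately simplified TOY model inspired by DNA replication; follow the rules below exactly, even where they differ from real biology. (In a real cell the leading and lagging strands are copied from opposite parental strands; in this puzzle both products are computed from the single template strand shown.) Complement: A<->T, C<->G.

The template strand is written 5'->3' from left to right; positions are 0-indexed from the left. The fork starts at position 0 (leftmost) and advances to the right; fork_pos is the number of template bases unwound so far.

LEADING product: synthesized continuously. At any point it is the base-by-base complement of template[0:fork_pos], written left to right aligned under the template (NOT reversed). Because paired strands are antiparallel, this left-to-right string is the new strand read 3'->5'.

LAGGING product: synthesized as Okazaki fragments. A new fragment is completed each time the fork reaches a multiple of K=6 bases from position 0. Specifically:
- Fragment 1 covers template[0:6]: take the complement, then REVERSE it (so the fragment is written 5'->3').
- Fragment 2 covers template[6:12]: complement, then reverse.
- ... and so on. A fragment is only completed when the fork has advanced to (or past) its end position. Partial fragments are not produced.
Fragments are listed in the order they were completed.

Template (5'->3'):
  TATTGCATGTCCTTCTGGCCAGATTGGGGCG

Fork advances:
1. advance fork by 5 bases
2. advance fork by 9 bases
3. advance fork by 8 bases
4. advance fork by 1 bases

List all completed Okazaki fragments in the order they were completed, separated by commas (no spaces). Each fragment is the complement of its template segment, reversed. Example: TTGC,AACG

Step 1: advance 5 -> fork_pos = 0 + 5 = 5. Next multiple of 6 is 6 (not reached); still 0 fragment(s).
Step 2: advance 9 -> fork_pos = 5 + 9 = 14. Reached multiple(s) of 6: 6, 12 -> fragments 1-2 completed (2 total).
Step 3: advance 8 -> fork_pos = 14 + 8 = 22. Reached multiple(s) of 6: 18 -> fragment 3 completed (3 total).
Step 4: advance 1 -> fork_pos = 22 + 1 = 23. Next multiple of 6 is 24 (not reached); still 3 fragment(s).
Final fork_pos = 23, so 3 fragment(s) are complete. Build each: template segment -> complement -> reverse.
Fragment 1: template[0:6] = TATTGC -> complement ATAACG -> reversed GCAATA
Fragment 2: template[6:12] = ATGTCC -> complement TACAGG -> reversed GGACAT
Fragment 3: template[12:18] = TTCTGG -> complement AAGACC -> reversed CCAGAA

Answer: GCAATA,GGACAT,CCAGAA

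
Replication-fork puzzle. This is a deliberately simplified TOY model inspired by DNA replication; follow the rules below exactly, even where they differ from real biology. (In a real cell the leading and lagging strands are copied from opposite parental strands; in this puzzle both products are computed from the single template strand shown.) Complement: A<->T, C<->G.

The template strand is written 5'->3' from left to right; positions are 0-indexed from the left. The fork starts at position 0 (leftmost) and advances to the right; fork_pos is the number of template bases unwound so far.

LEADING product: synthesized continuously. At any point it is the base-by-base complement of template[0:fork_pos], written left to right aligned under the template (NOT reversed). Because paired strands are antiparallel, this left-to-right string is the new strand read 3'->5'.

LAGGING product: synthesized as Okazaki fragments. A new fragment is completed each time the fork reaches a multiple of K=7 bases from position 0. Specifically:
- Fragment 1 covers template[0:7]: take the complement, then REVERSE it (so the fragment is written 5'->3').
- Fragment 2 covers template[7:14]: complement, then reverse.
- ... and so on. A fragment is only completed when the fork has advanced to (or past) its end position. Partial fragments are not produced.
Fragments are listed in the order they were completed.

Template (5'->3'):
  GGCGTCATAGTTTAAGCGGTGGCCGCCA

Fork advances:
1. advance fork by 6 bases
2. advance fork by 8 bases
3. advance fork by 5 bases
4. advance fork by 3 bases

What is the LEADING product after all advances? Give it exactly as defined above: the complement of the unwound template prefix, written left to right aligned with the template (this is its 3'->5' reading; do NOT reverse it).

Step 1: advance 6 -> fork_pos = 0 + 6 = 6.
Step 2: advance 8 -> fork_pos = 6 + 8 = 14.
Step 3: advance 5 -> fork_pos = 14 + 5 = 19.
Step 4: advance 3 -> fork_pos = 19 + 3 = 22.
Unwound prefix: template[0:22] = GGCGTCATAGTTTAAGCGGTGG
Complement it base by base (A<->T, C<->G), keeping left-to-right order:
  [0:5] GGCGT -> CCGCA
  [5:10] CATAG -> GTATC
  [10:15] TTTAA -> AAATT
  [15:20] GCGGT -> CGCCA
  [20:22] GG -> CC
Concatenate: CCGCAGTATCAAATTCGCCACC (length 22; written aligned with the template, i.e. 3'->5').

Answer: CCGCAGTATCAAATTCGCCACC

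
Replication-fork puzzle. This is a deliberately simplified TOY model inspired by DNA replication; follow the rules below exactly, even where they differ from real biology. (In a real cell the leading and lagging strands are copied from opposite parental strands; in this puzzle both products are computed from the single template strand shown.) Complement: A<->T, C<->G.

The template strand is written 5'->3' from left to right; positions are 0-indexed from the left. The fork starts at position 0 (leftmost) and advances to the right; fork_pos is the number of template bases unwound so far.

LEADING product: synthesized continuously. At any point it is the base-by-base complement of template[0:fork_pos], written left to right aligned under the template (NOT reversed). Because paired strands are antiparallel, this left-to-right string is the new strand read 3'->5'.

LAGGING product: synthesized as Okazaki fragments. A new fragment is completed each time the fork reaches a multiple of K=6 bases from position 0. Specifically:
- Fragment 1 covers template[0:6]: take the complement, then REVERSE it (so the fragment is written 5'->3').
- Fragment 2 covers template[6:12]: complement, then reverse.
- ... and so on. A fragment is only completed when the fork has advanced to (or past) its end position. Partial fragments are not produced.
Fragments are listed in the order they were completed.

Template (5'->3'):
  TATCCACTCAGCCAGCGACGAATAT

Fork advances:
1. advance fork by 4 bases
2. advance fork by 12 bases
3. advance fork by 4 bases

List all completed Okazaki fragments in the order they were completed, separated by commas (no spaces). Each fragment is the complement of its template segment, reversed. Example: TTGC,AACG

Answer: TGGATA,GCTGAG,TCGCTG

Derivation:
Step 1: advance 4 -> fork_pos = 0 + 4 = 4. Next multiple of 6 is 6 (not reached); still 0 fragment(s).
Step 2: advance 12 -> fork_pos = 4 + 12 = 16. Reached multiple(s) of 6: 6, 12 -> fragments 1-2 completed (2 total).
Step 3: advance 4 -> fork_pos = 16 + 4 = 20. Reached multiple(s) of 6: 18 -> fragment 3 completed (3 total).
Final fork_pos = 20, so 3 fragment(s) are complete. Build each: template segment -> complement -> reverse.
Fragment 1: template[0:6] = TATCCA -> complement ATAGGT -> reversed TGGATA
Fragment 2: template[6:12] = CTCAGC -> complement GAGTCG -> reversed GCTGAG
Fragment 3: template[12:18] = CAGCGA -> complement GTCGCT -> reversed TCGCTG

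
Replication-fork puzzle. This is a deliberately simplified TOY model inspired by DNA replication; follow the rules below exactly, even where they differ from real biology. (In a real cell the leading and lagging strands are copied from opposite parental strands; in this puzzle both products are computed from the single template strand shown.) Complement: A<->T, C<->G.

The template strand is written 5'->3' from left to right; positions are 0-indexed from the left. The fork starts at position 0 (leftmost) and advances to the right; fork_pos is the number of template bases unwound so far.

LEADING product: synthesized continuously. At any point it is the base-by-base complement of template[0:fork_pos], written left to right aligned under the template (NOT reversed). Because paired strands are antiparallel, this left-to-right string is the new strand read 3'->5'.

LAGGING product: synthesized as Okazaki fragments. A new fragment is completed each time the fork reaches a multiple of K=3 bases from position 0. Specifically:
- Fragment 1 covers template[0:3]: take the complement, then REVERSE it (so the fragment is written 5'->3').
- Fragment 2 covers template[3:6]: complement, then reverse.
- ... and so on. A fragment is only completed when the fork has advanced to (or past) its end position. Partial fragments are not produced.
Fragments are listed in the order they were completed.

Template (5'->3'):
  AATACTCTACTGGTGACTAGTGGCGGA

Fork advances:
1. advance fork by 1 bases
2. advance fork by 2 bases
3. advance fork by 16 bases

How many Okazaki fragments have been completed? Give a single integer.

Answer: 6

Derivation:
Step 1: advance 1 -> fork_pos = 0 + 1 = 1. Next multiple of 3 is 3 (not reached); still 0 fragment(s).
Step 2: advance 2 -> fork_pos = 1 + 2 = 3. Reached multiple(s) of 3: 3 -> fragment 1 completed (1 total).
Step 3: advance 16 -> fork_pos = 3 + 16 = 19. Reached multiple(s) of 3: 6, 9, 12, 15, 18 -> fragments 2-6 completed (6 total).
Check: final fork_pos = 19; the multiples of 3 that are <= 19 are 3..18 -> 19 // 3 = 6 completed fragment(s).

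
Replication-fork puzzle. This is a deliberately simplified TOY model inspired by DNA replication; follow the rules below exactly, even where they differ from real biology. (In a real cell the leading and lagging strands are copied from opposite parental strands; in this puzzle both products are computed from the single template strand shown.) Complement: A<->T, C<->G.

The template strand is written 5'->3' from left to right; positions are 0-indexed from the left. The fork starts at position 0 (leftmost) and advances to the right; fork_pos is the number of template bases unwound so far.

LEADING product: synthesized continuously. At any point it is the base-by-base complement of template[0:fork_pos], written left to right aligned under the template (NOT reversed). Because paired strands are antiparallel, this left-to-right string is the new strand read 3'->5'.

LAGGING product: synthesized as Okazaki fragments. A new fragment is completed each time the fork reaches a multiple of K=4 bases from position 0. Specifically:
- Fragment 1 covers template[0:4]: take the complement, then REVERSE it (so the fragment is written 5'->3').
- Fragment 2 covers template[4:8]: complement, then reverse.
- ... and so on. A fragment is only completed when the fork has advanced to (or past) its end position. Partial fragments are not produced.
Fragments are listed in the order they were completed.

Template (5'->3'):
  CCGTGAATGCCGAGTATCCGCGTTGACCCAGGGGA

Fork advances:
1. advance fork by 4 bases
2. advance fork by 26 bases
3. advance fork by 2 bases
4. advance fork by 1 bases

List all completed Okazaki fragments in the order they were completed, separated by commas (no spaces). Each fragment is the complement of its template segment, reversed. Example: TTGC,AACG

Step 1: advance 4 -> fork_pos = 0 + 4 = 4. Reached multiple(s) of 4: 4 -> fragment 1 completed (1 total).
Step 2: advance 26 -> fork_pos = 4 + 26 = 30. Reached multiple(s) of 4: 8, 12, 16, 20, 24, 28 -> fragments 2-7 completed (7 total).
Step 3: advance 2 -> fork_pos = 30 + 2 = 32. Reached multiple(s) of 4: 32 -> fragment 8 completed (8 total).
Step 4: advance 1 -> fork_pos = 32 + 1 = 33. Next multiple of 4 is 36 (not reached); still 8 fragment(s).
Final fork_pos = 33, so 8 fragment(s) are complete. Build each: template segment -> complement -> reverse.
Fragment 1: template[0:4] = CCGT -> complement GGCA -> reversed ACGG
Fragment 2: template[4:8] = GAAT -> complement CTTA -> reversed ATTC
Fragment 3: template[8:12] = GCCG -> complement CGGC -> reversed CGGC
Fragment 4: template[12:16] = AGTA -> complement TCAT -> reversed TACT
Fragment 5: template[16:20] = TCCG -> complement AGGC -> reversed CGGA
Fragment 6: template[20:24] = CGTT -> complement GCAA -> reversed AACG
Fragment 7: template[24:28] = GACC -> complement CTGG -> reversed GGTC
Fragment 8: template[28:32] = CAGG -> complement GTCC -> reversed CCTG

Answer: ACGG,ATTC,CGGC,TACT,CGGA,AACG,GGTC,CCTG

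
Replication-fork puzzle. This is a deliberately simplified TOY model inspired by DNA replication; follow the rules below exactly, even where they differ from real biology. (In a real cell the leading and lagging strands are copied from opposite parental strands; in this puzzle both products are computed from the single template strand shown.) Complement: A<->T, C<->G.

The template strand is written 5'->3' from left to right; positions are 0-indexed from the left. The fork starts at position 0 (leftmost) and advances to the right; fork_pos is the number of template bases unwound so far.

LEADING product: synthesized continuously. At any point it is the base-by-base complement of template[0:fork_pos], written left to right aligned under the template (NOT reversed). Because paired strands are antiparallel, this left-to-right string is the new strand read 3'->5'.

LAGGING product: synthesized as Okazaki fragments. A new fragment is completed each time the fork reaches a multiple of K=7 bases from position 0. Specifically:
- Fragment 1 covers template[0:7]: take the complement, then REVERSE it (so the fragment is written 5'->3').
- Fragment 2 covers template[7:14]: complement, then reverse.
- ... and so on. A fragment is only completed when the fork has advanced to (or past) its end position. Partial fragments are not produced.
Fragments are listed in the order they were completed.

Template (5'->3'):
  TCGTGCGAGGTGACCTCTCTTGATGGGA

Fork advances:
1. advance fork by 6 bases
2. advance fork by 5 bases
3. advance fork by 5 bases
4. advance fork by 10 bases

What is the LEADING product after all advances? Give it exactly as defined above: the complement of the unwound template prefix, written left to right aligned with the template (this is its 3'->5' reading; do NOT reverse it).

Step 1: advance 6 -> fork_pos = 0 + 6 = 6.
Step 2: advance 5 -> fork_pos = 6 + 5 = 11.
Step 3: advance 5 -> fork_pos = 11 + 5 = 16.
Step 4: advance 10 -> fork_pos = 16 + 10 = 26.
Unwound prefix: template[0:26] = TCGTGCGAGGTGACCTCTCTTGATGG
Complement it base by base (A<->T, C<->G), keeping left-to-right order:
  [0:5] TCGTG -> AGCAC
  [5:10] CGAGG -> GCTCC
  [10:15] TGACC -> ACTGG
  [15:20] TCTCT -> AGAGA
  [20:25] TGATG -> ACTAC
  [25:26] G -> C
Concatenate: AGCACGCTCCACTGGAGAGAACTACC (length 26; written aligned with the template, i.e. 3'->5').

Answer: AGCACGCTCCACTGGAGAGAACTACC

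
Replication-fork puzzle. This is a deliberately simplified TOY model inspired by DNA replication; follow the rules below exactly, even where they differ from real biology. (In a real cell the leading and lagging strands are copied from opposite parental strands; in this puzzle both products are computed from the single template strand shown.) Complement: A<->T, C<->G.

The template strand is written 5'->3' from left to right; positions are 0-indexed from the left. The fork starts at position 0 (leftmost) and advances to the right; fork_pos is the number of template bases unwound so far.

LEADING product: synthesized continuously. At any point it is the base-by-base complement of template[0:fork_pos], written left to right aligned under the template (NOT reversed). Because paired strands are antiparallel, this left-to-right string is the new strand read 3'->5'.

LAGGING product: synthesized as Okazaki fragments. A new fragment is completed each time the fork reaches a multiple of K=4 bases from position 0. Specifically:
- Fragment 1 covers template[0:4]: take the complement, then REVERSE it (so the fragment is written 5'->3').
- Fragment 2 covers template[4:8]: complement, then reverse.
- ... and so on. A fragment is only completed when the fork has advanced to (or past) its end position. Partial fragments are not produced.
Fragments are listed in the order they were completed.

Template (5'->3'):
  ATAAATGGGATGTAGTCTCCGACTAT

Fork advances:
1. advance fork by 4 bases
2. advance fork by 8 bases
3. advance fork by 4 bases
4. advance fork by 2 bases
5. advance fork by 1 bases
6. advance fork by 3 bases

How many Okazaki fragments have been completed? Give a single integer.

Step 1: advance 4 -> fork_pos = 0 + 4 = 4. Reached multiple(s) of 4: 4 -> fragment 1 completed (1 total).
Step 2: advance 8 -> fork_pos = 4 + 8 = 12. Reached multiple(s) of 4: 8, 12 -> fragments 2-3 completed (3 total).
Step 3: advance 4 -> fork_pos = 12 + 4 = 16. Reached multiple(s) of 4: 16 -> fragment 4 completed (4 total).
Step 4: advance 2 -> fork_pos = 16 + 2 = 18. Next multiple of 4 is 20 (not reached); still 4 fragment(s).
Step 5: advance 1 -> fork_pos = 18 + 1 = 19. Next multiple of 4 is 20 (not reached); still 4 fragment(s).
Step 6: advance 3 -> fork_pos = 19 + 3 = 22. Reached multiple(s) of 4: 20 -> fragment 5 completed (5 total).
Check: final fork_pos = 22; the multiples of 4 that are <= 22 are 4..20 -> 22 // 4 = 5 completed fragment(s).

Answer: 5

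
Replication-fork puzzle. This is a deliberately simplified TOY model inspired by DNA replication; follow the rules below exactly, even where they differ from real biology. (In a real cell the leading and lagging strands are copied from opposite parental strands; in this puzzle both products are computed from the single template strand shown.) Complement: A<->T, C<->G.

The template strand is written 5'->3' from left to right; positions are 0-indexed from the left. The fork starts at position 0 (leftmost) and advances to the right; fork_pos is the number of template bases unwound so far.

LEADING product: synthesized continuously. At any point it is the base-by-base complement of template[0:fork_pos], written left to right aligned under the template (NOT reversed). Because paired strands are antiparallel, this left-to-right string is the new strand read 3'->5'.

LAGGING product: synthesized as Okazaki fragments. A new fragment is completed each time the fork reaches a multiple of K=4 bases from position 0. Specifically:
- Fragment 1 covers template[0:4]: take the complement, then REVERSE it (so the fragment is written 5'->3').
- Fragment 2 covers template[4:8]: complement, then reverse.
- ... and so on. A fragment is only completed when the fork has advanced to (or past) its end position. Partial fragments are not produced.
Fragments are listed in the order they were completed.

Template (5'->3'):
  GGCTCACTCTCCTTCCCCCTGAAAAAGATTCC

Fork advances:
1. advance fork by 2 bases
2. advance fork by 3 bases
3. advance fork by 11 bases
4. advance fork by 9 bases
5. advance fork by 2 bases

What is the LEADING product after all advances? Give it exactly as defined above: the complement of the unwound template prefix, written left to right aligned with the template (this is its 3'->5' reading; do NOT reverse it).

Answer: CCGAGTGAGAGGAAGGGGGACTTTTTC

Derivation:
Step 1: advance 2 -> fork_pos = 0 + 2 = 2.
Step 2: advance 3 -> fork_pos = 2 + 3 = 5.
Step 3: advance 11 -> fork_pos = 5 + 11 = 16.
Step 4: advance 9 -> fork_pos = 16 + 9 = 25.
Step 5: advance 2 -> fork_pos = 25 + 2 = 27.
Unwound prefix: template[0:27] = GGCTCACTCTCCTTCCCCCTGAAAAAG
Complement it base by base (A<->T, C<->G), keeping left-to-right order:
  [0:5] GGCTC -> CCGAG
  [5:10] ACTCT -> TGAGA
  [10:15] CCTTC -> GGAAG
  [15:20] CCCCT -> GGGGA
  [20:25] GAAAA -> CTTTT
  [25:27] AG -> TC
Concatenate: CCGAGTGAGAGGAAGGGGGACTTTTTC (length 27; written aligned with the template, i.e. 3'->5').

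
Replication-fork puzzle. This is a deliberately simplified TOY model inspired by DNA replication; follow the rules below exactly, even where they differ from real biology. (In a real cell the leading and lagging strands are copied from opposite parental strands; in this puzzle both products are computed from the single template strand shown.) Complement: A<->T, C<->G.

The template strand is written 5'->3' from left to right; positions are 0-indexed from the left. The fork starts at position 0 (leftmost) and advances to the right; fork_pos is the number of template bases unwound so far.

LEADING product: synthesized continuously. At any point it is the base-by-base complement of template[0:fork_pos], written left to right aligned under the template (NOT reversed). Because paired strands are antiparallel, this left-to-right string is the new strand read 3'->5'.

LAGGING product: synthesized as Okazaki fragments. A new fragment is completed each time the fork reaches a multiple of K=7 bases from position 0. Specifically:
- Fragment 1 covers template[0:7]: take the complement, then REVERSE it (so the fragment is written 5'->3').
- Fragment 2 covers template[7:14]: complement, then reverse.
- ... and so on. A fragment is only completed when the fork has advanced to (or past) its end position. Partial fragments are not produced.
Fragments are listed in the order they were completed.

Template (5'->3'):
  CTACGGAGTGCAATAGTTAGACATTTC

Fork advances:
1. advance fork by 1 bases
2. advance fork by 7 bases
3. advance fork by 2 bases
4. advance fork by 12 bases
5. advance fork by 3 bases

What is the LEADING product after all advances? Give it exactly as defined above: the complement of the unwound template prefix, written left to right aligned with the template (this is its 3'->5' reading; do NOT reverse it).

Answer: GATGCCTCACGTTATCAATCTGTAA

Derivation:
Step 1: advance 1 -> fork_pos = 0 + 1 = 1.
Step 2: advance 7 -> fork_pos = 1 + 7 = 8.
Step 3: advance 2 -> fork_pos = 8 + 2 = 10.
Step 4: advance 12 -> fork_pos = 10 + 12 = 22.
Step 5: advance 3 -> fork_pos = 22 + 3 = 25.
Unwound prefix: template[0:25] = CTACGGAGTGCAATAGTTAGACATT
Complement it base by base (A<->T, C<->G), keeping left-to-right order:
  [0:5] CTACG -> GATGC
  [5:10] GAGTG -> CTCAC
  [10:15] CAATA -> GTTAT
  [15:20] GTTAG -> CAATC
  [20:25] ACATT -> TGTAA
Concatenate: GATGCCTCACGTTATCAATCTGTAA (length 25; written aligned with the template, i.e. 3'->5').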